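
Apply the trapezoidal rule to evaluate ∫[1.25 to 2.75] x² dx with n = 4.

f(x) = x²
a = 1.25, b = 2.75, n = 4
h = (b - a)/n = 0.375000

Trapezoidal rule: (h/2)[f(x₀) + 2f(x₁) + 2f(x₂) + ... + f(xₙ)]

x_0 = 1.2500, f(x_0) = 1.562500, coefficient = 1
x_1 = 1.6250, f(x_1) = 2.640625, coefficient = 2
x_2 = 2.0000, f(x_2) = 4.000000, coefficient = 2
x_3 = 2.3750, f(x_3) = 5.640625, coefficient = 2
x_4 = 2.7500, f(x_4) = 7.562500, coefficient = 1

I ≈ (0.375000/2) × 33.687500 = 6.316406
Exact value: 6.281250
Error: 0.035156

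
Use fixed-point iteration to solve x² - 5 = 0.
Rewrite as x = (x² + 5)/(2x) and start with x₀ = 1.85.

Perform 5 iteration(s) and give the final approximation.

Equation: x² - 5 = 0
Fixed-point form: x = (x² + 5)/(2x)
x₀ = 1.85

x_1 = g(1.850000) = 2.276351
x_2 = g(2.276351) = 2.236424
x_3 = g(2.236424) = 2.236068
x_4 = g(2.236068) = 2.236068
x_5 = g(2.236068) = 2.236068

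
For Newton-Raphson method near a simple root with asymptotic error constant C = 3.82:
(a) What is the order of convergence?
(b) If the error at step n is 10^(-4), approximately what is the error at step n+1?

(a) Newton-Raphson has quadratic (order 2) convergence near simple roots.
    This means |e_{n+1}| ≈ C|e_n|².

(b) With |e_n| = 10^(-4) and C = 3.82:
    |e_{n+1}| ≈ 3.82 × (10^(-4))² = 3.82 × 10^(-8)

(a) 2 (quadratic); (b) |e_{n+1}| ≈ 3.820e-08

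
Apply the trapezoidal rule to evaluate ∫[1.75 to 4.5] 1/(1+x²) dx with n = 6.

f(x) = 1/(1+x²)
a = 1.75, b = 4.5, n = 6
h = (b - a)/n = 0.458333

Trapezoidal rule: (h/2)[f(x₀) + 2f(x₁) + 2f(x₂) + ... + f(xₙ)]

x_0 = 1.7500, f(x_0) = 0.246154, coefficient = 1
x_1 = 2.2083, f(x_1) = 0.170162, coefficient = 2
x_2 = 2.6667, f(x_2) = 0.123288, coefficient = 2
x_3 = 3.1250, f(x_3) = 0.092888, coefficient = 2
x_4 = 3.5833, f(x_4) = 0.072253, coefficient = 2
x_5 = 4.0417, f(x_5) = 0.057687, coefficient = 2
x_6 = 4.5000, f(x_6) = 0.047059, coefficient = 1

I ≈ (0.458333/2) × 1.325768 = 0.303822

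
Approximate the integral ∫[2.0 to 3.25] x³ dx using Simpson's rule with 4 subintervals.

f(x) = x³
a = 2.0, b = 3.25, n = 4
h = (b - a)/n = 0.312500

Simpson's rule: (h/3)[f(x₀) + 4f(x₁) + 2f(x₂) + ... + f(xₙ)]

x_0 = 2.0000, f(x_0) = 8.000000, coefficient = 1
x_1 = 2.3125, f(x_1) = 12.366455, coefficient = 4
x_2 = 2.6250, f(x_2) = 18.087891, coefficient = 2
x_3 = 2.9375, f(x_3) = 25.347412, coefficient = 4
x_4 = 3.2500, f(x_4) = 34.328125, coefficient = 1

I ≈ (0.312500/3) × 229.359375 = 23.891602
Exact value: 23.891602
Error: 0.000000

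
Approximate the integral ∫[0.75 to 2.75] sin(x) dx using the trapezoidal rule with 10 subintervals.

f(x) = sin(x)
a = 0.75, b = 2.75, n = 10
h = (b - a)/n = 0.200000

Trapezoidal rule: (h/2)[f(x₀) + 2f(x₁) + 2f(x₂) + ... + f(xₙ)]

x_0 = 0.7500, f(x_0) = 0.681639, coefficient = 1
x_1 = 0.9500, f(x_1) = 0.813416, coefficient = 2
x_2 = 1.1500, f(x_2) = 0.912764, coefficient = 2
x_3 = 1.3500, f(x_3) = 0.975723, coefficient = 2
x_4 = 1.5500, f(x_4) = 0.999784, coefficient = 2
x_5 = 1.7500, f(x_5) = 0.983986, coefficient = 2
x_6 = 1.9500, f(x_6) = 0.928960, coefficient = 2
x_7 = 2.1500, f(x_7) = 0.836899, coefficient = 2
x_8 = 2.3500, f(x_8) = 0.711473, coefficient = 2
x_9 = 2.5500, f(x_9) = 0.557684, coefficient = 2
x_10 = 2.7500, f(x_10) = 0.381661, coefficient = 1

I ≈ (0.200000/2) × 16.504676 = 1.650468
Exact value: 1.655991
Error: 0.005524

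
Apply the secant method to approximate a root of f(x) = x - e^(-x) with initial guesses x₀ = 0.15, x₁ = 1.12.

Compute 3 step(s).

f(x) = x - e^(-x)
x₀ = 0.15, x₁ = 1.12

Secant formula: x_{n+1} = x_n - f(x_n)(x_n - x_{n-1})/(f(x_n) - f(x_{n-1}))

Iteration 1:
  f(0.150000) = -0.710708
  f(1.120000) = 0.793720
  x_2 = 1.120000 - 0.793720×(1.120000 - 0.150000)/(0.793720 - (-0.710708))
       = 0.608238
Iteration 2:
  f(1.120000) = 0.793720
  f(0.608238) = 0.063929
  x_3 = 0.608238 - 0.063929×(0.608238 - 1.120000)/(0.063929 - 0.793720)
       = 0.563408
Iteration 3:
  f(0.608238) = 0.063929
  f(0.563408) = -0.005857
  x_4 = 0.563408 - (-0.005857)×(0.563408 - 0.608238)/(-0.005857 - 0.063929)
       = 0.567171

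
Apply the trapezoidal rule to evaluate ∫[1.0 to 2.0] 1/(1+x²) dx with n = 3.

f(x) = 1/(1+x²)
a = 1.0, b = 2.0, n = 3
h = (b - a)/n = 0.333333

Trapezoidal rule: (h/2)[f(x₀) + 2f(x₁) + 2f(x₂) + ... + f(xₙ)]

x_0 = 1.0000, f(x_0) = 0.500000, coefficient = 1
x_1 = 1.3333, f(x_1) = 0.360000, coefficient = 2
x_2 = 1.6667, f(x_2) = 0.264706, coefficient = 2
x_3 = 2.0000, f(x_3) = 0.200000, coefficient = 1

I ≈ (0.333333/2) × 1.949412 = 0.324902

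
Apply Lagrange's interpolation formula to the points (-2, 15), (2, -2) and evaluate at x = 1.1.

Lagrange interpolation formula:
P(x) = Σ yᵢ × Lᵢ(x)
where Lᵢ(x) = Π_{j≠i} (x - xⱼ)/(xᵢ - xⱼ)

L_0(1.1) = (1.1 - 2)/(-2 - 2) = 0.225000
L_1(1.1) = (1.1 - (-2))/(2 - (-2)) = 0.775000

P(1.1) = 15×L_0(1.1) + (-2)×L_1(1.1)
P(1.1) = 1.825000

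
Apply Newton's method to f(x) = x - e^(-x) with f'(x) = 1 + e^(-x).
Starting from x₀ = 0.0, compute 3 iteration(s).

f(x) = x - e^(-x)
f'(x) = 1 + e^(-x)
x₀ = 0.0

Newton-Raphson formula: x_{n+1} = x_n - f(x_n)/f'(x_n)

Iteration 1:
  f(0.000000) = -1.000000
  f'(0.000000) = 2.000000
  x_1 = 0.000000 - (-1.000000)/2.000000 = 0.500000
Iteration 2:
  f(0.500000) = -0.106531
  f'(0.500000) = 1.606531
  x_2 = 0.500000 - (-0.106531)/1.606531 = 0.566311
Iteration 3:
  f(0.566311) = -0.001305
  f'(0.566311) = 1.567616
  x_3 = 0.566311 - (-0.001305)/1.567616 = 0.567143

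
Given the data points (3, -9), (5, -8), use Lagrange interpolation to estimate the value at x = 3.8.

Lagrange interpolation formula:
P(x) = Σ yᵢ × Lᵢ(x)
where Lᵢ(x) = Π_{j≠i} (x - xⱼ)/(xᵢ - xⱼ)

L_0(3.8) = (3.8 - 5)/(3 - 5) = 0.600000
L_1(3.8) = (3.8 - 3)/(5 - 3) = 0.400000

P(3.8) = (-9)×L_0(3.8) + (-8)×L_1(3.8)
P(3.8) = -8.600000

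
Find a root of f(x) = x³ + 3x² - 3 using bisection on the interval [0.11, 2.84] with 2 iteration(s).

f(x) = x³ + 3x² - 3
Initial interval: [0.11, 2.84]

Iteration 1:
  c_1 = (0.110000 + 2.840000)/2 = 1.475000
  f(c_1) = f(1.475000) = 6.735922
  f(a) × f(c) < 0, new interval: [0.110000, 1.475000]
Iteration 2:
  c_2 = (0.110000 + 1.475000)/2 = 0.792500
  f(c_2) = f(0.792500) = -0.618097
  f(a) × f(c) ≥ 0, new interval: [0.792500, 1.475000]

After 2 iteration(s), the approximation is c_2 = 0.792500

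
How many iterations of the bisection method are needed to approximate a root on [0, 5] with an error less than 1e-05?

We need (b-a)/2^n ≤ 1e-05
(5 - 0)/2^n ≤ 1e-05
5/2^n ≤ 1e-05
2^n ≥ 500000
n ≥ log₂(500000) = 18.93
n ≥ 19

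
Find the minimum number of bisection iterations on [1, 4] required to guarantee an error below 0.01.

We need (b-a)/2^n ≤ 0.01
(4 - 1)/2^n ≤ 0.01
3/2^n ≤ 0.01
2^n ≥ 300
n ≥ log₂(300) = 8.23
n ≥ 9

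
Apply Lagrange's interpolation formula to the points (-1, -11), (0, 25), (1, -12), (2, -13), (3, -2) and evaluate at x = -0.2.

Lagrange interpolation formula:
P(x) = Σ yᵢ × Lᵢ(x)
where Lᵢ(x) = Π_{j≠i} (x - xⱼ)/(xᵢ - xⱼ)

L_0(-0.2) = (-0.2 - 0)/(-1 - 0) × (-0.2 - 1)/(-1 - 1) × (-0.2 - 2)/(-1 - 2) × (-0.2 - 3)/(-1 - 3) = 0.070400
L_1(-0.2) = (-0.2 - (-1))/(0 - (-1)) × (-0.2 - 1)/(0 - 1) × (-0.2 - 2)/(0 - 2) × (-0.2 - 3)/(0 - 3) = 1.126400
L_2(-0.2) = (-0.2 - (-1))/(1 - (-1)) × (-0.2 - 0)/(1 - 0) × (-0.2 - 2)/(1 - 2) × (-0.2 - 3)/(1 - 3) = -0.281600
L_3(-0.2) = (-0.2 - (-1))/(2 - (-1)) × (-0.2 - 0)/(2 - 0) × (-0.2 - 1)/(2 - 1) × (-0.2 - 3)/(2 - 3) = 0.102400
L_4(-0.2) = (-0.2 - (-1))/(3 - (-1)) × (-0.2 - 0)/(3 - 0) × (-0.2 - 1)/(3 - 1) × (-0.2 - 2)/(3 - 2) = -0.017600

P(-0.2) = (-11)×L_0(-0.2) + 25×L_1(-0.2) + (-12)×L_2(-0.2) + (-13)×L_3(-0.2) + (-2)×L_4(-0.2)
P(-0.2) = 29.468800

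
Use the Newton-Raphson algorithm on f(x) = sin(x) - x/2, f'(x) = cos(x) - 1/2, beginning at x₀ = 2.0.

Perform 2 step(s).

f(x) = sin(x) - x/2
f'(x) = cos(x) - 1/2
x₀ = 2.0

Newton-Raphson formula: x_{n+1} = x_n - f(x_n)/f'(x_n)

Iteration 1:
  f(2.000000) = -0.090703
  f'(2.000000) = -0.916147
  x_1 = 2.000000 - (-0.090703)/(-0.916147) = 1.900996
Iteration 2:
  f(1.900996) = -0.004520
  f'(1.900996) = -0.824232
  x_2 = 1.900996 - (-0.004520)/(-0.824232) = 1.895512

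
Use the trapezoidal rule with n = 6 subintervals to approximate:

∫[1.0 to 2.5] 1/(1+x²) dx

f(x) = 1/(1+x²)
a = 1.0, b = 2.5, n = 6
h = (b - a)/n = 0.250000

Trapezoidal rule: (h/2)[f(x₀) + 2f(x₁) + 2f(x₂) + ... + f(xₙ)]

x_0 = 1.0000, f(x_0) = 0.500000, coefficient = 1
x_1 = 1.2500, f(x_1) = 0.390244, coefficient = 2
x_2 = 1.5000, f(x_2) = 0.307692, coefficient = 2
x_3 = 1.7500, f(x_3) = 0.246154, coefficient = 2
x_4 = 2.0000, f(x_4) = 0.200000, coefficient = 2
x_5 = 2.2500, f(x_5) = 0.164948, coefficient = 2
x_6 = 2.5000, f(x_6) = 0.137931, coefficient = 1

I ≈ (0.250000/2) × 3.256008 = 0.407001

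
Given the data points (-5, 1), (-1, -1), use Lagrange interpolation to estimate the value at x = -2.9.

Lagrange interpolation formula:
P(x) = Σ yᵢ × Lᵢ(x)
where Lᵢ(x) = Π_{j≠i} (x - xⱼ)/(xᵢ - xⱼ)

L_0(-2.9) = (-2.9 - (-1))/(-5 - (-1)) = 0.475000
L_1(-2.9) = (-2.9 - (-5))/(-1 - (-5)) = 0.525000

P(-2.9) = 1×L_0(-2.9) + (-1)×L_1(-2.9)
P(-2.9) = -0.050000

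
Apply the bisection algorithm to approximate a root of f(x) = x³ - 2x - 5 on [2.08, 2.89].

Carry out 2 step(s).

f(x) = x³ - 2x - 5
Initial interval: [2.08, 2.89]

Iteration 1:
  c_1 = (2.080000 + 2.890000)/2 = 2.485000
  f(c_1) = f(2.485000) = 5.375434
  f(a) × f(c) < 0, new interval: [2.080000, 2.485000]
Iteration 2:
  c_2 = (2.080000 + 2.485000)/2 = 2.282500
  f(c_2) = f(2.282500) = 2.326383
  f(a) × f(c) < 0, new interval: [2.080000, 2.282500]

After 2 iteration(s), the approximation is c_2 = 2.282500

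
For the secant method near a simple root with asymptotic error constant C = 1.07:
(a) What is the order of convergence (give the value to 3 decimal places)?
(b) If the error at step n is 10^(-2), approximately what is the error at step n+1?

(a) Secant method has superlinear convergence with order φ = (1+√5)/2 ≈ 1.618.
    This means |e_{n+1}| ≈ C|e_n|^1.618.

(b) With |e_n| = 10^(-2) and C = 1.07:
    |e_{n+1}| ≈ 1.07 × (10^(-2))^1.618 = 1.07 × 10^(-3.24)

(a) ≈ 1.618 (golden ratio); (b) |e_{n+1}| ≈ 6.213e-04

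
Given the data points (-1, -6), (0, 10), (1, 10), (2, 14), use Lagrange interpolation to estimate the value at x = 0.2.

Lagrange interpolation formula:
P(x) = Σ yᵢ × Lᵢ(x)
where Lᵢ(x) = Π_{j≠i} (x - xⱼ)/(xᵢ - xⱼ)

L_0(0.2) = (0.2 - 0)/(-1 - 0) × (0.2 - 1)/(-1 - 1) × (0.2 - 2)/(-1 - 2) = -0.048000
L_1(0.2) = (0.2 - (-1))/(0 - (-1)) × (0.2 - 1)/(0 - 1) × (0.2 - 2)/(0 - 2) = 0.864000
L_2(0.2) = (0.2 - (-1))/(1 - (-1)) × (0.2 - 0)/(1 - 0) × (0.2 - 2)/(1 - 2) = 0.216000
L_3(0.2) = (0.2 - (-1))/(2 - (-1)) × (0.2 - 0)/(2 - 0) × (0.2 - 1)/(2 - 1) = -0.032000

P(0.2) = (-6)×L_0(0.2) + 10×L_1(0.2) + 10×L_2(0.2) + 14×L_3(0.2)
P(0.2) = 10.640000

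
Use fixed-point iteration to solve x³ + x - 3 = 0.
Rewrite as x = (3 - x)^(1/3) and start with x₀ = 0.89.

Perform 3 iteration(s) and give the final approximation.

Equation: x³ + x - 3 = 0
Fixed-point form: x = (3 - x)^(1/3)
x₀ = 0.89

x_1 = g(0.890000) = 1.282609
x_2 = g(1.282609) = 1.197539
x_3 = g(1.197539) = 1.216994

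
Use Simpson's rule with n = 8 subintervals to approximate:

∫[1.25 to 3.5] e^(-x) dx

f(x) = e^(-x)
a = 1.25, b = 3.5, n = 8
h = (b - a)/n = 0.281250

Simpson's rule: (h/3)[f(x₀) + 4f(x₁) + 2f(x₂) + ... + f(xₙ)]

x_0 = 1.2500, f(x_0) = 0.286505, coefficient = 1
x_1 = 1.5312, f(x_1) = 0.216265, coefficient = 4
x_2 = 1.8125, f(x_2) = 0.163246, coefficient = 2
x_3 = 2.0938, f(x_3) = 0.123224, coefficient = 4
x_4 = 2.3750, f(x_4) = 0.093014, coefficient = 2
x_5 = 2.6562, f(x_5) = 0.070211, coefficient = 4
x_6 = 2.9375, f(x_6) = 0.052998, coefficient = 2
x_7 = 3.2188, f(x_7) = 0.040005, coefficient = 4
x_8 = 3.5000, f(x_8) = 0.030197, coefficient = 1

I ≈ (0.281250/3) × 2.734040 = 0.256316
Exact value: 0.256307
Error: 0.000009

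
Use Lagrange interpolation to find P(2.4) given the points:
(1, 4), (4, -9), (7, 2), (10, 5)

Lagrange interpolation formula:
P(x) = Σ yᵢ × Lᵢ(x)
where Lᵢ(x) = Π_{j≠i} (x - xⱼ)/(xᵢ - xⱼ)

L_0(2.4) = (2.4 - 4)/(1 - 4) × (2.4 - 7)/(1 - 7) × (2.4 - 10)/(1 - 10) = 0.345284
L_1(2.4) = (2.4 - 1)/(4 - 1) × (2.4 - 7)/(4 - 7) × (2.4 - 10)/(4 - 10) = 0.906370
L_2(2.4) = (2.4 - 1)/(7 - 1) × (2.4 - 4)/(7 - 4) × (2.4 - 10)/(7 - 10) = -0.315259
L_3(2.4) = (2.4 - 1)/(10 - 1) × (2.4 - 4)/(10 - 4) × (2.4 - 7)/(10 - 7) = 0.063605

P(2.4) = 4×L_0(2.4) + (-9)×L_1(2.4) + 2×L_2(2.4) + 5×L_3(2.4)
P(2.4) = -7.088691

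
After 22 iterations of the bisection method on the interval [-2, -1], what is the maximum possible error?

Bisection error bound: |error| ≤ (b-a)/2^n
|error| ≤ (-1 - (-2))/2^22 = 1/2^22
|error| ≤ 0.0000002384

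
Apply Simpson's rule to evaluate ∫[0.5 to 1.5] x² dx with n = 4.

f(x) = x²
a = 0.5, b = 1.5, n = 4
h = (b - a)/n = 0.250000

Simpson's rule: (h/3)[f(x₀) + 4f(x₁) + 2f(x₂) + ... + f(xₙ)]

x_0 = 0.5000, f(x_0) = 0.250000, coefficient = 1
x_1 = 0.7500, f(x_1) = 0.562500, coefficient = 4
x_2 = 1.0000, f(x_2) = 1.000000, coefficient = 2
x_3 = 1.2500, f(x_3) = 1.562500, coefficient = 4
x_4 = 1.5000, f(x_4) = 2.250000, coefficient = 1

I ≈ (0.250000/3) × 13.000000 = 1.083333
Exact value: 1.083333
Error: 0.000000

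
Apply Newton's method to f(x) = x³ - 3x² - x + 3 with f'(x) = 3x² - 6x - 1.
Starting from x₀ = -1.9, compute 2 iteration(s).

f(x) = x³ - 3x² - x + 3
f'(x) = 3x² - 6x - 1
x₀ = -1.9

Newton-Raphson formula: x_{n+1} = x_n - f(x_n)/f'(x_n)

Iteration 1:
  f(-1.900000) = -12.789000
  f'(-1.900000) = 21.230000
  x_1 = -1.900000 - (-12.789000)/21.230000 = -1.297598
Iteration 2:
  f(-1.297598) = -2.938525
  f'(-1.297598) = 11.836866
  x_2 = -1.297598 - (-2.938525)/11.836866 = -1.049346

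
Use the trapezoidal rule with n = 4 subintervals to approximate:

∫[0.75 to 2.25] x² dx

f(x) = x²
a = 0.75, b = 2.25, n = 4
h = (b - a)/n = 0.375000

Trapezoidal rule: (h/2)[f(x₀) + 2f(x₁) + 2f(x₂) + ... + f(xₙ)]

x_0 = 0.7500, f(x_0) = 0.562500, coefficient = 1
x_1 = 1.1250, f(x_1) = 1.265625, coefficient = 2
x_2 = 1.5000, f(x_2) = 2.250000, coefficient = 2
x_3 = 1.8750, f(x_3) = 3.515625, coefficient = 2
x_4 = 2.2500, f(x_4) = 5.062500, coefficient = 1

I ≈ (0.375000/2) × 19.687500 = 3.691406
Exact value: 3.656250
Error: 0.035156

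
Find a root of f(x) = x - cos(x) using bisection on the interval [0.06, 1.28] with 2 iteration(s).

f(x) = x - cos(x)
Initial interval: [0.06, 1.28]

Iteration 1:
  c_1 = (0.060000 + 1.280000)/2 = 0.670000
  f(c_1) = f(0.670000) = -0.113822
  f(a) × f(c) ≥ 0, new interval: [0.670000, 1.280000]
Iteration 2:
  c_2 = (0.670000 + 1.280000)/2 = 0.975000
  f(c_2) = f(0.975000) = 0.413832
  f(a) × f(c) < 0, new interval: [0.670000, 0.975000]

After 2 iteration(s), the approximation is c_2 = 0.975000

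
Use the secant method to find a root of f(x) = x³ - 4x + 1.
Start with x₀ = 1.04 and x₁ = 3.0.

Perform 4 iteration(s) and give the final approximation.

f(x) = x³ - 4x + 1
x₀ = 1.04, x₁ = 3.0

Secant formula: x_{n+1} = x_n - f(x_n)(x_n - x_{n-1})/(f(x_n) - f(x_{n-1}))

Iteration 1:
  f(1.040000) = -2.035136
  f(3.000000) = 16.000000
  x_2 = 3.000000 - 16.000000×(3.000000 - 1.040000)/(16.000000 - (-2.035136))
       = 1.261172
Iteration 2:
  f(3.000000) = 16.000000
  f(1.261172) = -2.038725
  x_3 = 1.261172 - (-2.038725)×(1.261172 - 3.000000)/(-2.038725 - 16.000000)
       = 1.457693
Iteration 3:
  f(1.261172) = -2.038725
  f(1.457693) = -1.733365
  x_4 = 1.457693 - (-1.733365)×(1.457693 - 1.261172)/(-1.733365 - (-2.038725))
       = 2.573240
Iteration 4:
  f(1.457693) = -1.733365
  f(2.573240) = 7.745909
  x_5 = 2.573240 - 7.745909×(2.573240 - 1.457693)/(7.745909 - (-1.733365))
       = 1.661680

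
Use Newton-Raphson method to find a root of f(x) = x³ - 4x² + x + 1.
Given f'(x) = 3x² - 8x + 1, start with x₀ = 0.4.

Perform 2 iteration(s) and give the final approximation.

f(x) = x³ - 4x² + x + 1
f'(x) = 3x² - 8x + 1
x₀ = 0.4

Newton-Raphson formula: x_{n+1} = x_n - f(x_n)/f'(x_n)

Iteration 1:
  f(0.400000) = 0.824000
  f'(0.400000) = -1.720000
  x_1 = 0.400000 - 0.824000/(-1.720000) = 0.879070
Iteration 2:
  f(0.879070) = -0.532672
  f'(0.879070) = -3.714267
  x_2 = 0.879070 - (-0.532672)/(-3.714267) = 0.735657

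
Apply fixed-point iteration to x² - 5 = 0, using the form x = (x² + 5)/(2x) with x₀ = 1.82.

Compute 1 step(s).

Equation: x² - 5 = 0
Fixed-point form: x = (x² + 5)/(2x)
x₀ = 1.82

x_1 = g(1.820000) = 2.283626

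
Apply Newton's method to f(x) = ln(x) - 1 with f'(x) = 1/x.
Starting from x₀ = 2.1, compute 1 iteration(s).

f(x) = ln(x) - 1
f'(x) = 1/x
x₀ = 2.1

Newton-Raphson formula: x_{n+1} = x_n - f(x_n)/f'(x_n)

Iteration 1:
  f(2.100000) = -0.258063
  f'(2.100000) = 0.476190
  x_1 = 2.100000 - (-0.258063)/0.476190 = 2.641932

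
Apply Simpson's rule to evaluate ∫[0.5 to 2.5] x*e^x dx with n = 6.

f(x) = x*e^x
a = 0.5, b = 2.5, n = 6
h = (b - a)/n = 0.333333

Simpson's rule: (h/3)[f(x₀) + 4f(x₁) + 2f(x₂) + ... + f(xₙ)]

x_0 = 0.5000, f(x_0) = 0.824361, coefficient = 1
x_1 = 0.8333, f(x_1) = 1.917480, coefficient = 4
x_2 = 1.1667, f(x_2) = 3.746482, coefficient = 2
x_3 = 1.5000, f(x_3) = 6.722534, coefficient = 4
x_4 = 1.8333, f(x_4) = 11.466952, coefficient = 2
x_5 = 2.1667, f(x_5) = 18.913133, coefficient = 4
x_6 = 2.5000, f(x_6) = 30.456235, coefficient = 1

I ≈ (0.333333/3) × 171.920050 = 19.102228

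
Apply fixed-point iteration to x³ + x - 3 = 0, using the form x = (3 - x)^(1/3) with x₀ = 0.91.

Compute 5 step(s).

Equation: x³ + x - 3 = 0
Fixed-point form: x = (3 - x)^(1/3)
x₀ = 0.91

x_1 = g(0.910000) = 1.278543
x_2 = g(1.278543) = 1.198483
x_3 = g(1.198483) = 1.216782
x_4 = g(1.216782) = 1.212648
x_5 = g(1.212648) = 1.213584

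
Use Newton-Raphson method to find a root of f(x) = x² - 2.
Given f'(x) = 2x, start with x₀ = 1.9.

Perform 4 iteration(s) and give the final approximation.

f(x) = x² - 2
f'(x) = 2x
x₀ = 1.9

Newton-Raphson formula: x_{n+1} = x_n - f(x_n)/f'(x_n)

Iteration 1:
  f(1.900000) = 1.610000
  f'(1.900000) = 3.800000
  x_1 = 1.900000 - 1.610000/3.800000 = 1.476316
Iteration 2:
  f(1.476316) = 0.179508
  f'(1.476316) = 2.952632
  x_2 = 1.476316 - 0.179508/2.952632 = 1.415520
Iteration 3:
  f(1.415520) = 0.003696
  f'(1.415520) = 2.831039
  x_3 = 1.415520 - 0.003696/2.831039 = 1.414214
Iteration 4:
  f(1.414214) = 0.000002
  f'(1.414214) = 2.828428
  x_4 = 1.414214 - 0.000002/2.828428 = 1.414214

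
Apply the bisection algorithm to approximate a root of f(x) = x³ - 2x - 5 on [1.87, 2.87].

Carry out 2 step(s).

f(x) = x³ - 2x - 5
Initial interval: [1.87, 2.87]

Iteration 1:
  c_1 = (1.870000 + 2.870000)/2 = 2.370000
  f(c_1) = f(2.370000) = 3.572053
  f(a) × f(c) < 0, new interval: [1.870000, 2.370000]
Iteration 2:
  c_2 = (1.870000 + 2.370000)/2 = 2.120000
  f(c_2) = f(2.120000) = 0.288128
  f(a) × f(c) < 0, new interval: [1.870000, 2.120000]

After 2 iteration(s), the approximation is c_2 = 2.120000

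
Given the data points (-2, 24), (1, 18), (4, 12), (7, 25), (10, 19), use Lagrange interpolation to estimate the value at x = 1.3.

Lagrange interpolation formula:
P(x) = Σ yᵢ × Lᵢ(x)
where Lᵢ(x) = Π_{j≠i} (x - xⱼ)/(xᵢ - xⱼ)

L_0(1.3) = (1.3 - 1)/(-2 - 1) × (1.3 - 4)/(-2 - 4) × (1.3 - 7)/(-2 - 7) × (1.3 - 10)/(-2 - 10) = -0.020663
L_1(1.3) = (1.3 - (-2))/(1 - (-2)) × (1.3 - 4)/(1 - 4) × (1.3 - 7)/(1 - 7) × (1.3 - 10)/(1 - 10) = 0.909150
L_2(1.3) = (1.3 - (-2))/(4 - (-2)) × (1.3 - 1)/(4 - 1) × (1.3 - 7)/(4 - 7) × (1.3 - 10)/(4 - 10) = 0.151525
L_3(1.3) = (1.3 - (-2))/(7 - (-2)) × (1.3 - 1)/(7 - 1) × (1.3 - 4)/(7 - 4) × (1.3 - 10)/(7 - 10) = -0.047850
L_4(1.3) = (1.3 - (-2))/(10 - (-2)) × (1.3 - 1)/(10 - 1) × (1.3 - 4)/(10 - 4) × (1.3 - 7)/(10 - 7) = 0.007838

P(1.3) = 24×L_0(1.3) + 18×L_1(1.3) + 12×L_2(1.3) + 25×L_3(1.3) + 19×L_4(1.3)
P(1.3) = 16.639762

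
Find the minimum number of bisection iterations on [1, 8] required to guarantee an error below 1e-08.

We need (b-a)/2^n ≤ 1e-08
(8 - 1)/2^n ≤ 1e-08
7/2^n ≤ 1e-08
2^n ≥ 700000000
n ≥ log₂(700000000) = 29.38
n ≥ 30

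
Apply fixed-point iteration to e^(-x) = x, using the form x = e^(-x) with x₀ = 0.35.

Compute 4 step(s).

Equation: e^(-x) = x
Fixed-point form: x = e^(-x)
x₀ = 0.35

x_1 = g(0.350000) = 0.704688
x_2 = g(0.704688) = 0.494263
x_3 = g(0.494263) = 0.610020
x_4 = g(0.610020) = 0.543340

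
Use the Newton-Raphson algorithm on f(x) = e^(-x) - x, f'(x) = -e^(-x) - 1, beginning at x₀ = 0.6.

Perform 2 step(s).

f(x) = e^(-x) - x
f'(x) = -e^(-x) - 1
x₀ = 0.6

Newton-Raphson formula: x_{n+1} = x_n - f(x_n)/f'(x_n)

Iteration 1:
  f(0.600000) = -0.051188
  f'(0.600000) = -1.548812
  x_1 = 0.600000 - (-0.051188)/(-1.548812) = 0.566950
Iteration 2:
  f(0.566950) = 0.000303
  f'(0.566950) = -1.567253
  x_2 = 0.566950 - 0.000303/(-1.567253) = 0.567143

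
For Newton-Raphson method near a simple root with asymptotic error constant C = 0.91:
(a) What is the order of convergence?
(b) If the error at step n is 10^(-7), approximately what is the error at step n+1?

(a) Newton-Raphson has quadratic (order 2) convergence near simple roots.
    This means |e_{n+1}| ≈ C|e_n|².

(b) With |e_n| = 10^(-7) and C = 0.91:
    |e_{n+1}| ≈ 0.91 × (10^(-7))² = 0.91 × 10^(-14)

(a) 2 (quadratic); (b) |e_{n+1}| ≈ 9.100e-15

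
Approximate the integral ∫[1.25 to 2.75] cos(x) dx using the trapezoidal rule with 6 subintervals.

f(x) = cos(x)
a = 1.25, b = 2.75, n = 6
h = (b - a)/n = 0.250000

Trapezoidal rule: (h/2)[f(x₀) + 2f(x₁) + 2f(x₂) + ... + f(xₙ)]

x_0 = 1.2500, f(x_0) = 0.315322, coefficient = 1
x_1 = 1.5000, f(x_1) = 0.070737, coefficient = 2
x_2 = 1.7500, f(x_2) = -0.178246, coefficient = 2
x_3 = 2.0000, f(x_3) = -0.416147, coefficient = 2
x_4 = 2.2500, f(x_4) = -0.628174, coefficient = 2
x_5 = 2.5000, f(x_5) = -0.801144, coefficient = 2
x_6 = 2.7500, f(x_6) = -0.924302, coefficient = 1

I ≈ (0.250000/2) × -4.514926 = -0.564366
Exact value: -0.567324
Error: 0.002958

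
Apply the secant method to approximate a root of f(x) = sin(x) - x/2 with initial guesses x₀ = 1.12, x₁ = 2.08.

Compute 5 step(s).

f(x) = sin(x) - x/2
x₀ = 1.12, x₁ = 2.08

Secant formula: x_{n+1} = x_n - f(x_n)(x_n - x_{n-1})/(f(x_n) - f(x_{n-1}))

Iteration 1:
  f(1.120000) = 0.340100
  f(2.080000) = -0.166867
  x_2 = 2.080000 - (-0.166867)×(2.080000 - 1.120000)/(-0.166867 - 0.340100)
       = 1.764018
Iteration 2:
  f(2.080000) = -0.166867
  f(1.764018) = 0.099381
  x_3 = 1.764018 - 0.099381×(1.764018 - 2.080000)/(0.099381 - (-0.166867))
       = 1.881964
Iteration 3:
  f(1.764018) = 0.099381
  f(1.881964) = 0.010995
  x_4 = 1.881964 - 0.010995×(1.881964 - 1.764018)/(0.010995 - 0.099381)
       = 1.896636
Iteration 4:
  f(1.881964) = 0.010995
  f(1.896636) = -0.000935
  x_5 = 1.896636 - (-0.000935)×(1.896636 - 1.881964)/(-0.000935 - 0.010995)
       = 1.895485
Iteration 5:
  f(1.896636) = -0.000935
  f(1.895485) = 0.000007
  x_6 = 1.895485 - 0.000007×(1.895485 - 1.896636)/(0.000007 - (-0.000935))
       = 1.895494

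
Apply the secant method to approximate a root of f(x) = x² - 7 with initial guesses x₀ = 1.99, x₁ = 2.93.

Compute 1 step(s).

f(x) = x² - 7
x₀ = 1.99, x₁ = 2.93

Secant formula: x_{n+1} = x_n - f(x_n)(x_n - x_{n-1})/(f(x_n) - f(x_{n-1}))

Iteration 1:
  f(1.990000) = -3.039900
  f(2.930000) = 1.584900
  x_2 = 2.930000 - 1.584900×(2.930000 - 1.990000)/(1.584900 - (-3.039900))
       = 2.607866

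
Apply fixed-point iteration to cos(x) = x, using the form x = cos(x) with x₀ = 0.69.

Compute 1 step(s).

Equation: cos(x) = x
Fixed-point form: x = cos(x)
x₀ = 0.69

x_1 = g(0.690000) = 0.771246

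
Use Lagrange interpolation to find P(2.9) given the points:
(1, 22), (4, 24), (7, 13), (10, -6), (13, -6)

Lagrange interpolation formula:
P(x) = Σ yᵢ × Lᵢ(x)
where Lᵢ(x) = Π_{j≠i} (x - xⱼ)/(xᵢ - xⱼ)

L_0(2.9) = (2.9 - 4)/(1 - 4) × (2.9 - 7)/(1 - 7) × (2.9 - 10)/(1 - 10) × (2.9 - 13)/(1 - 13) = 0.166364
L_1(2.9) = (2.9 - 1)/(4 - 1) × (2.9 - 7)/(4 - 7) × (2.9 - 10)/(4 - 10) × (2.9 - 13)/(4 - 13) = 1.149426
L_2(2.9) = (2.9 - 1)/(7 - 1) × (2.9 - 4)/(7 - 4) × (2.9 - 10)/(7 - 10) × (2.9 - 13)/(7 - 13) = -0.462574
L_3(2.9) = (2.9 - 1)/(10 - 1) × (2.9 - 4)/(10 - 4) × (2.9 - 7)/(10 - 7) × (2.9 - 13)/(10 - 13) = 0.178080
L_4(2.9) = (2.9 - 1)/(13 - 1) × (2.9 - 4)/(13 - 4) × (2.9 - 7)/(13 - 7) × (2.9 - 10)/(13 - 10) = -0.031296

P(2.9) = 22×L_0(2.9) + 24×L_1(2.9) + 13×L_2(2.9) + (-6)×L_3(2.9) + (-6)×L_4(2.9)
P(2.9) = 24.352069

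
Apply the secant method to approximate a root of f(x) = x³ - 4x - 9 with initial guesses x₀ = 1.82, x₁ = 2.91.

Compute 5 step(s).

f(x) = x³ - 4x - 9
x₀ = 1.82, x₁ = 2.91

Secant formula: x_{n+1} = x_n - f(x_n)(x_n - x_{n-1})/(f(x_n) - f(x_{n-1}))

Iteration 1:
  f(1.820000) = -10.251432
  f(2.910000) = 4.002171
  x_2 = 2.910000 - 4.002171×(2.910000 - 1.820000)/(4.002171 - (-10.251432))
       = 2.603946
Iteration 2:
  f(2.910000) = 4.002171
  f(2.603946) = -1.759631
  x_3 = 2.603946 - (-1.759631)×(2.603946 - 2.910000)/(-1.759631 - 4.002171)
       = 2.697414
Iteration 3:
  f(2.603946) = -1.759631
  f(2.697414) = -0.163159
  x_4 = 2.697414 - (-0.163159)×(2.697414 - 2.603946)/(-0.163159 - (-1.759631))
       = 2.706966
Iteration 4:
  f(2.697414) = -0.163159
  f(2.706966) = 0.007881
  x_5 = 2.706966 - 0.007881×(2.706966 - 2.697414)/(0.007881 - (-0.163159))
       = 2.706526
Iteration 5:
  f(2.706966) = 0.007881
  f(2.706526) = -0.000033
  x_6 = 2.706526 - (-0.000033)×(2.706526 - 2.706966)/(-0.000033 - 0.007881)
       = 2.706528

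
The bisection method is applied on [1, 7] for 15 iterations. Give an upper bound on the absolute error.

Bisection error bound: |error| ≤ (b-a)/2^n
|error| ≤ (7 - 1)/2^15 = 6/2^15
|error| ≤ 0.0001831055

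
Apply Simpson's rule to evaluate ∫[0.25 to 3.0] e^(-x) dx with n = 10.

f(x) = e^(-x)
a = 0.25, b = 3.0, n = 10
h = (b - a)/n = 0.275000

Simpson's rule: (h/3)[f(x₀) + 4f(x₁) + 2f(x₂) + ... + f(xₙ)]

x_0 = 0.2500, f(x_0) = 0.778801, coefficient = 1
x_1 = 0.5250, f(x_1) = 0.591555, coefficient = 4
x_2 = 0.8000, f(x_2) = 0.449329, coefficient = 2
x_3 = 1.0750, f(x_3) = 0.341298, coefficient = 4
x_4 = 1.3500, f(x_4) = 0.259240, coefficient = 2
x_5 = 1.6250, f(x_5) = 0.196912, coefficient = 4
x_6 = 1.9000, f(x_6) = 0.149569, coefficient = 2
x_7 = 2.1750, f(x_7) = 0.113608, coefficient = 4
x_8 = 2.4500, f(x_8) = 0.086294, coefficient = 2
x_9 = 2.7250, f(x_9) = 0.065546, coefficient = 4
x_10 = 3.0000, f(x_10) = 0.049787, coefficient = 1

I ≈ (0.275000/3) × 7.953127 = 0.729037
Exact value: 0.729014
Error: 0.000023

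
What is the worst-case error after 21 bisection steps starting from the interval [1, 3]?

Bisection error bound: |error| ≤ (b-a)/2^n
|error| ≤ (3 - 1)/2^21 = 2/2^21
|error| ≤ 0.0000009537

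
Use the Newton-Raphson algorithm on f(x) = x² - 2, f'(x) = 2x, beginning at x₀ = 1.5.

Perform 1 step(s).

f(x) = x² - 2
f'(x) = 2x
x₀ = 1.5

Newton-Raphson formula: x_{n+1} = x_n - f(x_n)/f'(x_n)

Iteration 1:
  f(1.500000) = 0.250000
  f'(1.500000) = 3.000000
  x_1 = 1.500000 - 0.250000/3.000000 = 1.416667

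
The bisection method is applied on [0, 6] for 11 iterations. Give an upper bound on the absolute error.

Bisection error bound: |error| ≤ (b-a)/2^n
|error| ≤ (6 - 0)/2^11 = 6/2^11
|error| ≤ 0.0029296875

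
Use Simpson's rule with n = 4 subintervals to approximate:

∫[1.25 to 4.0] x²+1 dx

f(x) = x²+1
a = 1.25, b = 4.0, n = 4
h = (b - a)/n = 0.687500

Simpson's rule: (h/3)[f(x₀) + 4f(x₁) + 2f(x₂) + ... + f(xₙ)]

x_0 = 1.2500, f(x_0) = 2.562500, coefficient = 1
x_1 = 1.9375, f(x_1) = 4.753906, coefficient = 4
x_2 = 2.6250, f(x_2) = 7.890625, coefficient = 2
x_3 = 3.3125, f(x_3) = 11.972656, coefficient = 4
x_4 = 4.0000, f(x_4) = 17.000000, coefficient = 1

I ≈ (0.687500/3) × 102.250000 = 23.432292
Exact value: 23.432292
Error: 0.000000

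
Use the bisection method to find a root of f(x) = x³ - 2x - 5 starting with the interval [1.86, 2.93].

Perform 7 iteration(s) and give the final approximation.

f(x) = x³ - 2x - 5
Initial interval: [1.86, 2.93]

Iteration 1:
  c_1 = (1.860000 + 2.930000)/2 = 2.395000
  f(c_1) = f(2.395000) = 3.947780
  f(a) × f(c) < 0, new interval: [1.860000, 2.395000]
Iteration 2:
  c_2 = (1.860000 + 2.395000)/2 = 2.127500
  f(c_2) = f(2.127500) = 0.374610
  f(a) × f(c) < 0, new interval: [1.860000, 2.127500]
Iteration 3:
  c_3 = (1.860000 + 2.127500)/2 = 1.993750
  f(c_3) = f(1.993750) = -1.062266
  f(a) × f(c) ≥ 0, new interval: [1.993750, 2.127500]
Iteration 4:
  c_4 = (1.993750 + 2.127500)/2 = 2.060625
  f(c_4) = f(2.060625) = -0.371475
  f(a) × f(c) ≥ 0, new interval: [2.060625, 2.127500]
Iteration 5:
  c_5 = (2.060625 + 2.127500)/2 = 2.094062
  f(c_5) = f(2.094062) = -0.005456
  f(a) × f(c) ≥ 0, new interval: [2.094062, 2.127500]
Iteration 6:
  c_6 = (2.094062 + 2.127500)/2 = 2.110781
  f(c_6) = f(2.110781) = 0.182807
  f(a) × f(c) < 0, new interval: [2.094062, 2.110781]
Iteration 7:
  c_7 = (2.094062 + 2.110781)/2 = 2.102422
  f(c_7) = f(2.102422) = 0.088235
  f(a) × f(c) < 0, new interval: [2.094062, 2.102422]

After 7 iteration(s), the approximation is c_7 = 2.102422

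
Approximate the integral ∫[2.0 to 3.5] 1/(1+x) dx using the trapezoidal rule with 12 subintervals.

f(x) = 1/(1+x)
a = 2.0, b = 3.5, n = 12
h = (b - a)/n = 0.125000

Trapezoidal rule: (h/2)[f(x₀) + 2f(x₁) + 2f(x₂) + ... + f(xₙ)]

x_0 = 2.0000, f(x_0) = 0.333333, coefficient = 1
x_1 = 2.1250, f(x_1) = 0.320000, coefficient = 2
x_2 = 2.2500, f(x_2) = 0.307692, coefficient = 2
x_3 = 2.3750, f(x_3) = 0.296296, coefficient = 2
x_4 = 2.5000, f(x_4) = 0.285714, coefficient = 2
x_5 = 2.6250, f(x_5) = 0.275862, coefficient = 2
x_6 = 2.7500, f(x_6) = 0.266667, coefficient = 2
x_7 = 2.8750, f(x_7) = 0.258065, coefficient = 2
x_8 = 3.0000, f(x_8) = 0.250000, coefficient = 2
x_9 = 3.1250, f(x_9) = 0.242424, coefficient = 2
x_10 = 3.2500, f(x_10) = 0.235294, coefficient = 2
x_11 = 3.3750, f(x_11) = 0.228571, coefficient = 2
x_12 = 3.5000, f(x_12) = 0.222222, coefficient = 1

I ≈ (0.125000/2) × 6.488727 = 0.405545
Exact value: 0.405465
Error: 0.000080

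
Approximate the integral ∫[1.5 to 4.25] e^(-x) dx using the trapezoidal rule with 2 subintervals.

f(x) = e^(-x)
a = 1.5, b = 4.25, n = 2
h = (b - a)/n = 1.375000

Trapezoidal rule: (h/2)[f(x₀) + 2f(x₁) + 2f(x₂) + ... + f(xₙ)]

x_0 = 1.5000, f(x_0) = 0.223130, coefficient = 1
x_1 = 2.8750, f(x_1) = 0.056416, coefficient = 2
x_2 = 4.2500, f(x_2) = 0.014264, coefficient = 1

I ≈ (1.375000/2) × 0.350227 = 0.240781
Exact value: 0.208866
Error: 0.031915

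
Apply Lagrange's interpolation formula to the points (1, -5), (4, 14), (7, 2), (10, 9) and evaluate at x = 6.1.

Lagrange interpolation formula:
P(x) = Σ yᵢ × Lᵢ(x)
where Lᵢ(x) = Π_{j≠i} (x - xⱼ)/(xᵢ - xⱼ)

L_0(6.1) = (6.1 - 4)/(1 - 4) × (6.1 - 7)/(1 - 7) × (6.1 - 10)/(1 - 10) = -0.045500
L_1(6.1) = (6.1 - 1)/(4 - 1) × (6.1 - 7)/(4 - 7) × (6.1 - 10)/(4 - 10) = 0.331500
L_2(6.1) = (6.1 - 1)/(7 - 1) × (6.1 - 4)/(7 - 4) × (6.1 - 10)/(7 - 10) = 0.773500
L_3(6.1) = (6.1 - 1)/(10 - 1) × (6.1 - 4)/(10 - 4) × (6.1 - 7)/(10 - 7) = -0.059500

P(6.1) = (-5)×L_0(6.1) + 14×L_1(6.1) + 2×L_2(6.1) + 9×L_3(6.1)
P(6.1) = 5.880000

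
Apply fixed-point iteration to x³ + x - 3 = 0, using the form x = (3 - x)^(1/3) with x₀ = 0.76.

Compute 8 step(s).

Equation: x³ + x - 3 = 0
Fixed-point form: x = (3 - x)^(1/3)
x₀ = 0.76

x_1 = g(0.760000) = 1.308427
x_2 = g(1.308427) = 1.191508
x_3 = g(1.191508) = 1.218350
x_4 = g(1.218350) = 1.212293
x_5 = g(1.212293) = 1.213665
x_6 = g(1.213665) = 1.213354
x_7 = g(1.213354) = 1.213425
x_8 = g(1.213425) = 1.213409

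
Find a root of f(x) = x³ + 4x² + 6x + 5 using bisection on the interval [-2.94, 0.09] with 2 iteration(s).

f(x) = x³ + 4x² + 6x + 5
Initial interval: [-2.94, 0.09]

Iteration 1:
  c_1 = (-2.940000 + 0.090000)/2 = -1.425000
  f(c_1) = f(-1.425000) = 1.678859
  f(a) × f(c) < 0, new interval: [-2.940000, -1.425000]
Iteration 2:
  c_2 = (-2.940000 + (-1.425000))/2 = -2.182500
  f(c_2) = f(-2.182500) = 0.562309
  f(a) × f(c) < 0, new interval: [-2.940000, -2.182500]

After 2 iteration(s), the approximation is c_2 = -2.182500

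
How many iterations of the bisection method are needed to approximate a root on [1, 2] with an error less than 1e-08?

We need (b-a)/2^n ≤ 1e-08
(2 - 1)/2^n ≤ 1e-08
1/2^n ≤ 1e-08
2^n ≥ 100000000
n ≥ log₂(100000000) = 26.58
n ≥ 27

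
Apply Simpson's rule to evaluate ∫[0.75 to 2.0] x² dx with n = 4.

f(x) = x²
a = 0.75, b = 2.0, n = 4
h = (b - a)/n = 0.312500

Simpson's rule: (h/3)[f(x₀) + 4f(x₁) + 2f(x₂) + ... + f(xₙ)]

x_0 = 0.7500, f(x_0) = 0.562500, coefficient = 1
x_1 = 1.0625, f(x_1) = 1.128906, coefficient = 4
x_2 = 1.3750, f(x_2) = 1.890625, coefficient = 2
x_3 = 1.6875, f(x_3) = 2.847656, coefficient = 4
x_4 = 2.0000, f(x_4) = 4.000000, coefficient = 1

I ≈ (0.312500/3) × 24.250000 = 2.526042
Exact value: 2.526042
Error: 0.000000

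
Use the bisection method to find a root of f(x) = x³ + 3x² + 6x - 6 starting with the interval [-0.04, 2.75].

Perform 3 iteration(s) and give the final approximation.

f(x) = x³ + 3x² + 6x - 6
Initial interval: [-0.04, 2.75]

Iteration 1:
  c_1 = (-0.040000 + 2.750000)/2 = 1.355000
  f(c_1) = f(1.355000) = 10.125889
  f(a) × f(c) < 0, new interval: [-0.040000, 1.355000]
Iteration 2:
  c_2 = (-0.040000 + 1.355000)/2 = 0.657500
  f(c_2) = f(0.657500) = -0.473840
  f(a) × f(c) ≥ 0, new interval: [0.657500, 1.355000]
Iteration 3:
  c_3 = (0.657500 + 1.355000)/2 = 1.006250
  f(c_3) = f(1.006250) = 4.093985
  f(a) × f(c) < 0, new interval: [0.657500, 1.006250]

After 3 iteration(s), the approximation is c_3 = 1.006250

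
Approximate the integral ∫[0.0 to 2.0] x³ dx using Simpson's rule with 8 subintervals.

f(x) = x³
a = 0.0, b = 2.0, n = 8
h = (b - a)/n = 0.250000

Simpson's rule: (h/3)[f(x₀) + 4f(x₁) + 2f(x₂) + ... + f(xₙ)]

x_0 = 0.0000, f(x_0) = 0.000000, coefficient = 1
x_1 = 0.2500, f(x_1) = 0.015625, coefficient = 4
x_2 = 0.5000, f(x_2) = 0.125000, coefficient = 2
x_3 = 0.7500, f(x_3) = 0.421875, coefficient = 4
x_4 = 1.0000, f(x_4) = 1.000000, coefficient = 2
x_5 = 1.2500, f(x_5) = 1.953125, coefficient = 4
x_6 = 1.5000, f(x_6) = 3.375000, coefficient = 2
x_7 = 1.7500, f(x_7) = 5.359375, coefficient = 4
x_8 = 2.0000, f(x_8) = 8.000000, coefficient = 1

I ≈ (0.250000/3) × 48.000000 = 4.000000
Exact value: 4.000000
Error: 0.000000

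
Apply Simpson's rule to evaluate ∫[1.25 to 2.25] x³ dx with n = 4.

f(x) = x³
a = 1.25, b = 2.25, n = 4
h = (b - a)/n = 0.250000

Simpson's rule: (h/3)[f(x₀) + 4f(x₁) + 2f(x₂) + ... + f(xₙ)]

x_0 = 1.2500, f(x_0) = 1.953125, coefficient = 1
x_1 = 1.5000, f(x_1) = 3.375000, coefficient = 4
x_2 = 1.7500, f(x_2) = 5.359375, coefficient = 2
x_3 = 2.0000, f(x_3) = 8.000000, coefficient = 4
x_4 = 2.2500, f(x_4) = 11.390625, coefficient = 1

I ≈ (0.250000/3) × 69.562500 = 5.796875
Exact value: 5.796875
Error: 0.000000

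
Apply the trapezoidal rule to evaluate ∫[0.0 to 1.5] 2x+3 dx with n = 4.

f(x) = 2x+3
a = 0.0, b = 1.5, n = 4
h = (b - a)/n = 0.375000

Trapezoidal rule: (h/2)[f(x₀) + 2f(x₁) + 2f(x₂) + ... + f(xₙ)]

x_0 = 0.0000, f(x_0) = 3.000000, coefficient = 1
x_1 = 0.3750, f(x_1) = 3.750000, coefficient = 2
x_2 = 0.7500, f(x_2) = 4.500000, coefficient = 2
x_3 = 1.1250, f(x_3) = 5.250000, coefficient = 2
x_4 = 1.5000, f(x_4) = 6.000000, coefficient = 1

I ≈ (0.375000/2) × 36.000000 = 6.750000
Exact value: 6.750000
Error: 0.000000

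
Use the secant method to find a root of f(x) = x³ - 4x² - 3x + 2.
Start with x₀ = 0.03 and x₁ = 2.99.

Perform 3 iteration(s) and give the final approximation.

f(x) = x³ - 4x² - 3x + 2
x₀ = 0.03, x₁ = 2.99

Secant formula: x_{n+1} = x_n - f(x_n)(x_n - x_{n-1})/(f(x_n) - f(x_{n-1}))

Iteration 1:
  f(0.030000) = 1.906427
  f(2.990000) = -15.999501
  x_2 = 2.990000 - (-15.999501)×(2.990000 - 0.030000)/(-15.999501 - 1.906427)
       = 0.345148
Iteration 2:
  f(2.990000) = -15.999501
  f(0.345148) = 0.529162
  x_3 = 0.345148 - 0.529162×(0.345148 - 2.990000)/(0.529162 - (-15.999501))
       = 0.429823
Iteration 3:
  f(0.345148) = 0.529162
  f(0.429823) = 0.050950
  x_4 = 0.429823 - 0.050950×(0.429823 - 0.345148)/(0.050950 - 0.529162)
       = 0.438844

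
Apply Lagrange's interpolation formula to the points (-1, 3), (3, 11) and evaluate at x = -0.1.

Lagrange interpolation formula:
P(x) = Σ yᵢ × Lᵢ(x)
where Lᵢ(x) = Π_{j≠i} (x - xⱼ)/(xᵢ - xⱼ)

L_0(-0.1) = (-0.1 - 3)/(-1 - 3) = 0.775000
L_1(-0.1) = (-0.1 - (-1))/(3 - (-1)) = 0.225000

P(-0.1) = 3×L_0(-0.1) + 11×L_1(-0.1)
P(-0.1) = 4.800000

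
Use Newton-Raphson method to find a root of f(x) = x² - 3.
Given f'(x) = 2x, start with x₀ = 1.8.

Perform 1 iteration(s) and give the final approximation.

f(x) = x² - 3
f'(x) = 2x
x₀ = 1.8

Newton-Raphson formula: x_{n+1} = x_n - f(x_n)/f'(x_n)

Iteration 1:
  f(1.800000) = 0.240000
  f'(1.800000) = 3.600000
  x_1 = 1.800000 - 0.240000/3.600000 = 1.733333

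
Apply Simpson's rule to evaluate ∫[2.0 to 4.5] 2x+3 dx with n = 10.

f(x) = 2x+3
a = 2.0, b = 4.5, n = 10
h = (b - a)/n = 0.250000

Simpson's rule: (h/3)[f(x₀) + 4f(x₁) + 2f(x₂) + ... + f(xₙ)]

x_0 = 2.0000, f(x_0) = 7.000000, coefficient = 1
x_1 = 2.2500, f(x_1) = 7.500000, coefficient = 4
x_2 = 2.5000, f(x_2) = 8.000000, coefficient = 2
x_3 = 2.7500, f(x_3) = 8.500000, coefficient = 4
x_4 = 3.0000, f(x_4) = 9.000000, coefficient = 2
x_5 = 3.2500, f(x_5) = 9.500000, coefficient = 4
x_6 = 3.5000, f(x_6) = 10.000000, coefficient = 2
x_7 = 3.7500, f(x_7) = 10.500000, coefficient = 4
x_8 = 4.0000, f(x_8) = 11.000000, coefficient = 2
x_9 = 4.2500, f(x_9) = 11.500000, coefficient = 4
x_10 = 4.5000, f(x_10) = 12.000000, coefficient = 1

I ≈ (0.250000/3) × 285.000000 = 23.750000
Exact value: 23.750000
Error: 0.000000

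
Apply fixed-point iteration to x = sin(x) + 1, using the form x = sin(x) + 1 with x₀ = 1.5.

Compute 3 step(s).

Equation: x = sin(x) + 1
Fixed-point form: x = sin(x) + 1
x₀ = 1.5

x_1 = g(1.500000) = 1.997495
x_2 = g(1.997495) = 1.910337
x_3 = g(1.910337) = 1.942908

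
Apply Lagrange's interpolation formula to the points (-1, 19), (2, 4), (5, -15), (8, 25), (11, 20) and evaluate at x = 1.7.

Lagrange interpolation formula:
P(x) = Σ yᵢ × Lᵢ(x)
where Lᵢ(x) = Π_{j≠i} (x - xⱼ)/(xᵢ - xⱼ)

L_0(1.7) = (1.7 - 2)/(-1 - 2) × (1.7 - 5)/(-1 - 5) × (1.7 - 8)/(-1 - 8) × (1.7 - 11)/(-1 - 11) = 0.029837
L_1(1.7) = (1.7 - (-1))/(2 - (-1)) × (1.7 - 5)/(2 - 5) × (1.7 - 8)/(2 - 8) × (1.7 - 11)/(2 - 11) = 1.074150
L_2(1.7) = (1.7 - (-1))/(5 - (-1)) × (1.7 - 2)/(5 - 2) × (1.7 - 8)/(5 - 8) × (1.7 - 11)/(5 - 11) = -0.146475
L_3(1.7) = (1.7 - (-1))/(8 - (-1)) × (1.7 - 2)/(8 - 2) × (1.7 - 5)/(8 - 5) × (1.7 - 11)/(8 - 11) = 0.051150
L_4(1.7) = (1.7 - (-1))/(11 - (-1)) × (1.7 - 2)/(11 - 2) × (1.7 - 5)/(11 - 5) × (1.7 - 8)/(11 - 8) = -0.008663

P(1.7) = 19×L_0(1.7) + 4×L_1(1.7) + (-15)×L_2(1.7) + 25×L_3(1.7) + 20×L_4(1.7)
P(1.7) = 8.166138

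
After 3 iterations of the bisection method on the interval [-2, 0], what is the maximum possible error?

Bisection error bound: |error| ≤ (b-a)/2^n
|error| ≤ (0 - (-2))/2^3 = 2/2^3
|error| ≤ 0.2500000000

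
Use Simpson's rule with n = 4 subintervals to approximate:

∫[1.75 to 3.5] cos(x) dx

f(x) = cos(x)
a = 1.75, b = 3.5, n = 4
h = (b - a)/n = 0.437500

Simpson's rule: (h/3)[f(x₀) + 4f(x₁) + 2f(x₂) + ... + f(xₙ)]

x_0 = 1.7500, f(x_0) = -0.178246, coefficient = 1
x_1 = 2.1875, f(x_1) = -0.578349, coefficient = 4
x_2 = 2.6250, f(x_2) = -0.869507, coefficient = 2
x_3 = 3.0625, f(x_3) = -0.996874, coefficient = 4
x_4 = 3.5000, f(x_4) = -0.936457, coefficient = 1

I ≈ (0.437500/3) × -9.154609 = -1.335047
Exact value: -1.334769
Error: 0.000278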